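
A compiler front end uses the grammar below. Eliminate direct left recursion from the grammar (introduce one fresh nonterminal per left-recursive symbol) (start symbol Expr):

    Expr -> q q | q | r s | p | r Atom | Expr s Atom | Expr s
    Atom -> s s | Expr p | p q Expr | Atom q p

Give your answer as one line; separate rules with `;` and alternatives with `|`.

Left recursion appears on Expr, Atom.
For Expr: α = {s Atom, s}, β = {q q, q, r s, p, r Atom}. Rewrite as Expr → β Expr1 and Expr1 → α Expr1 | ε.
For Atom: α = {q p}, β = {s s, Expr p, p q Expr}. Rewrite as Atom → β Atom1 and Atom1 → α Atom1 | ε.

Expr -> q q Expr1 | q Expr1 | r s Expr1 | p Expr1 | r Atom Expr1; Atom -> s s Atom1 | Expr p Atom1 | p q Expr Atom1; Expr1 -> s Atom Expr1 | s Expr1 | ε; Atom1 -> q p Atom1 | ε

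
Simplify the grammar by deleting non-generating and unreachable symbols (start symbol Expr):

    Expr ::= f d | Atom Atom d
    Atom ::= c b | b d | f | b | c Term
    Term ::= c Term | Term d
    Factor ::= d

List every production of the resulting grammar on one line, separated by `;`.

Expr ::= f d | Atom Atom d; Atom ::= c b | b d | f | b

Generating nonterminals: {Atom, Expr, Factor}.
Reachable from Expr after that: {Atom, Expr}.
Removed useless symbols: {Factor, Term} and every production mentioning them.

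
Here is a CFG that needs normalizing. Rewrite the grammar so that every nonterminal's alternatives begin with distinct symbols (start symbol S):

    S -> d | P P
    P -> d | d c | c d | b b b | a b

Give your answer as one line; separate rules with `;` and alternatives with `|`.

P has alternatives sharing prefix 'd': factor to P → d P' with P' → ε | c.

S -> d | P P; P -> c d | b b b | a b | d P'; P' -> ε | c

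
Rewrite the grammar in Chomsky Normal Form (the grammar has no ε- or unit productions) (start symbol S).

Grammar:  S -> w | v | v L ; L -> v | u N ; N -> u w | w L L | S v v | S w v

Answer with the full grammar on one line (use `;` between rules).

Introduce a nonterminal for each terminal appearing in a rule of length ≥ 2: X1 → v, X2 → u, X3 → w.
Binarize each right-hand side of length ≥ 3 by chaining fresh nonterminals (Y1, Y2, …): affected rules were N → X3 L L; N → S X1 X1; N → S X3 X1.

S -> w | v | X1 L; L -> v | X2 N; N -> X2 X3 | X3 Y1 | S Y2 | S Y3; X1 -> v; X2 -> u; X3 -> w; Y1 -> L L; Y2 -> X1 X1; Y3 -> X3 X1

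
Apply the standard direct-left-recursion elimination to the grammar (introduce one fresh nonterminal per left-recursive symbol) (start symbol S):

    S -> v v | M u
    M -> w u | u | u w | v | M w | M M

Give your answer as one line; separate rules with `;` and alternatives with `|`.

S -> v v | M u; M -> w u M' | u M' | u w M' | v M'; M' -> w M' | M M' | ε

Directly left-recursive nonterminal: M.
For M: α = {w, M}, β = {w u, u, u w, v}. Rewrite as M → β M' and M' → α M' | ε.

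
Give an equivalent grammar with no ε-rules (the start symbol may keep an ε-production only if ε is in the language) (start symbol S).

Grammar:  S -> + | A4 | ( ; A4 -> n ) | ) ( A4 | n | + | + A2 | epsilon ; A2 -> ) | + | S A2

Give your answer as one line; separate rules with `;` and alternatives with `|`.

S -> + | A4 | ( | epsilon; A4 -> n ) | ) ( A4 | ) ( | n | + | + A2; A2 -> ) | + | S A2

The nullable symbols are {A4, S}.
ε ∈ L(G) since S is nullable, so keep S → ε.
Expand every rule over subsets of its nullable positions: A4 → ) ( A4 gives ) ( A4 | ) (.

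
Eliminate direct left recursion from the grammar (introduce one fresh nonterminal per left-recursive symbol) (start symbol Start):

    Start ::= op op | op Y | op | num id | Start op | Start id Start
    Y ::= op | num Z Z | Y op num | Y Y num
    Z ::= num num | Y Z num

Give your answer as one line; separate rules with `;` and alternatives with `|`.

Start ::= op op Start1 | op Y Start1 | op Start1 | num id Start1; Y ::= op Y1 | num Z Z Y1; Z ::= num num | Y Z num; Start1 ::= op Start1 | id Start Start1 | eps; Y1 ::= op num Y1 | Y num Y1 | eps

Directly left-recursive nonterminals: Start, Y.
For Start: α = {op, id Start}, β = {op op, op Y, op, num id}. Rewrite as Start → β Start1 and Start1 → α Start1 | ε.
For Y: α = {op num, Y num}, β = {op, num Z Z}. Rewrite as Y → β Y1 and Y1 → α Y1 | ε.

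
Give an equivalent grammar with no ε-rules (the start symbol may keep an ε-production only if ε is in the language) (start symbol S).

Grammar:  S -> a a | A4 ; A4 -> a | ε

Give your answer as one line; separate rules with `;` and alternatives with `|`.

S -> a a | A4 | ε; A4 -> a

Nullable set = {A4, S}.
ε ∈ L(G) since S is nullable, so keep S → ε.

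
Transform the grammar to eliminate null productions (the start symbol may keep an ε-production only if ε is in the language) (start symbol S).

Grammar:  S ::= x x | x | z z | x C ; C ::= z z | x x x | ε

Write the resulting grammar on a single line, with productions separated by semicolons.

Nullable nonterminals: {C}.
ε ∉ L(G), so no ε-production is kept.

S ::= x x | x | z z | x C; C ::= z z | x x x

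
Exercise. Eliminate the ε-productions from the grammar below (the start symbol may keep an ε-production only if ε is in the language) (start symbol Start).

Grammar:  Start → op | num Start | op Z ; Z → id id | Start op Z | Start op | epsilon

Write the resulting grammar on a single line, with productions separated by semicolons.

Start → op | num Start | op Z; Z → id id | Start op Z | Start op

Nullable nonterminals: {Z}.
ε ∉ L(G), so no ε-production is kept.
Add the nullable-subset variants: Z → Start op Z gives Start op Z | Start op.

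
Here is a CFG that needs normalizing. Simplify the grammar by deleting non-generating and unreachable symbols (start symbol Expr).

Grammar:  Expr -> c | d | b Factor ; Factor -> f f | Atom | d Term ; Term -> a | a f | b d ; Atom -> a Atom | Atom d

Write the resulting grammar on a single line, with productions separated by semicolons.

Expr -> c | d | b Factor; Factor -> f f | d Term; Term -> a | a f | b d

Generating nonterminals: {Expr, Factor, Term}.
Reachable from Expr after that: {Expr, Factor, Term}.
Removed useless symbols: {Atom} and every production mentioning them.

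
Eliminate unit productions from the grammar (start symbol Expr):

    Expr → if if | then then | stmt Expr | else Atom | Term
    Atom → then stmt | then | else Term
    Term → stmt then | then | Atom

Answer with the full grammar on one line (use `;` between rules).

Unit pairs: Expr ⇒* {Atom, Term}; Term ⇒* {Atom}.
Replace each nonterminal's rules with the union of the non-unit rules of every nonterminal it unit-derives.

Expr → stmt then | then | then stmt | else Term | if if | then then | stmt Expr | else Atom; Atom → then stmt | then | else Term; Term → stmt then | then | then stmt | else Term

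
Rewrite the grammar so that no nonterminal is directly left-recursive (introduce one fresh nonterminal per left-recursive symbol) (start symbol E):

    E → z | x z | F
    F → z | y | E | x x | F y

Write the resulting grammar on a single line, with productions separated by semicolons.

E → z | x z | F; F → z F' | y F' | E F' | x x F'; F' → y F' | ε

Left recursion appears on F.
For F: α = {y}, β = {z, y, E, x x}. Rewrite as F → β F' and F' → α F' | ε.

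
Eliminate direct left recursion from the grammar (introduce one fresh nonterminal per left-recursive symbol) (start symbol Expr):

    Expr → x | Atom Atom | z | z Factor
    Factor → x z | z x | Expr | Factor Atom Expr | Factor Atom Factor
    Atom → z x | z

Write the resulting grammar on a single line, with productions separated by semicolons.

Expr → x | Atom Atom | z | z Factor; Factor → x z Factor1 | z x Factor1 | Expr Factor1; Atom → z x | z; Factor1 → Atom Expr Factor1 | Atom Factor Factor1 | ε

Factor is directly left-recursive.
For Factor: α = {Atom Expr, Atom Factor}, β = {x z, z x, Expr}. Rewrite as Factor → β Factor1 and Factor1 → α Factor1 | ε.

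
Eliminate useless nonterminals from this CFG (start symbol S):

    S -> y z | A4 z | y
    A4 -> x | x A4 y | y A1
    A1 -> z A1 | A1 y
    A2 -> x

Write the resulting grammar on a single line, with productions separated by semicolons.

Generating nonterminals: {A2, A4, S}.
Reachable from S after that: {A4, S}.
Removed useless symbols: {A1, A2} and every production mentioning them.

S -> y z | A4 z | y; A4 -> x | x A4 y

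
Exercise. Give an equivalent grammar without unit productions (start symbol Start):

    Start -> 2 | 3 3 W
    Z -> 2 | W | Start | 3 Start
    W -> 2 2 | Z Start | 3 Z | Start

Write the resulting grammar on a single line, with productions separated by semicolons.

Start -> 2 | 3 3 W; Z -> 2 | 3 Start | 3 3 W | 2 2 | Z Start | 3 Z; W -> 2 | 3 3 W | 2 2 | Z Start | 3 Z

Unit pairs: W ⇒* {Start}; Z ⇒* {Start, W}.
Replace each nonterminal's rules with the union of the non-unit rules of every nonterminal it unit-derives.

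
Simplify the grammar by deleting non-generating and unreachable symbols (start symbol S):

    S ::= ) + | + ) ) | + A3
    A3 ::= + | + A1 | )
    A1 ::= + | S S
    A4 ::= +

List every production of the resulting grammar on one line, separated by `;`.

Generating nonterminals: {A1, A3, A4, S}.
Reachable from S after that: {A1, A3, S}.
Removed useless symbols: {A4} and every production mentioning them.

S ::= ) + | + ) ) | + A3; A3 ::= + | + A1 | ); A1 ::= + | S S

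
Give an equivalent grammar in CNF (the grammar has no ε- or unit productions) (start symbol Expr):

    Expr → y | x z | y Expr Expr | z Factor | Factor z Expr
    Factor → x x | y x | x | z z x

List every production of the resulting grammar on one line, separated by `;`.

Introduce a nonterminal for each terminal appearing in a rule of length ≥ 2: X1 → x, X2 → z, X3 → y.
Binarize each right-hand side of length ≥ 3 by chaining fresh nonterminals (Y1, Y2, …): affected rules were Expr → X3 Expr Expr; Expr → Factor X2 Expr; Factor → X2 X2 X1.

Expr → y | X1 X2 | X3 Y1 | X2 Factor | Factor Y2; Factor → X1 X1 | X3 X1 | x | X2 Y3; X1 → x; X2 → z; X3 → y; Y1 → Expr Expr; Y2 → X2 Expr; Y3 → X2 X1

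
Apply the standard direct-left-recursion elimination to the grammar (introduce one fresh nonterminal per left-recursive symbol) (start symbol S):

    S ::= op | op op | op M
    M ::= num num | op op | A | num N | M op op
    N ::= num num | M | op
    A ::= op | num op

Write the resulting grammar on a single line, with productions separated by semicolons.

S ::= op | op op | op M; M ::= num num M' | op op M' | A M' | num N M'; N ::= num num | M | op; A ::= op | num op; M' ::= op op M' | ε

M is directly left-recursive.
For M: α = {op op}, β = {num num, op op, A, num N}. Rewrite as M → β M' and M' → α M' | ε.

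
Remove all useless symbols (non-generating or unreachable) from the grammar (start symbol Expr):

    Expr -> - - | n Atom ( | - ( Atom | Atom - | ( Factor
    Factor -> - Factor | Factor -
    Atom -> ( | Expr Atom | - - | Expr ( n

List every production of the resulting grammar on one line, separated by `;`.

Generating nonterminals: {Atom, Expr}.
Reachable from Expr after that: {Atom, Expr}.
Removed useless symbols: {Factor} and every production mentioning them.

Expr -> - - | n Atom ( | - ( Atom | Atom -; Atom -> ( | Expr Atom | - - | Expr ( n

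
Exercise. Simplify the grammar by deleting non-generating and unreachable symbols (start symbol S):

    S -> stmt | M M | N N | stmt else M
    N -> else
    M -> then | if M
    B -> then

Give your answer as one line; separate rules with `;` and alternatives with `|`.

Generating nonterminals: {B, M, N, S}.
Reachable from S after that: {M, N, S}.
Removed useless symbols: {B} and every production mentioning them.

S -> stmt | M M | N N | stmt else M; N -> else; M -> then | if M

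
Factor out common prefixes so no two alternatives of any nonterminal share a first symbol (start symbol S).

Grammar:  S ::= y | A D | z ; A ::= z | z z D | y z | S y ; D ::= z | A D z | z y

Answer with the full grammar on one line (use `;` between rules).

S ::= y | A D | z; A ::= y z | S y | z A'; D ::= A D z | z D'; A' ::= ε | z D; D' ::= ε | y

A has alternatives sharing prefix 'z': factor to A → z A' with A' → ε | z D.
D has alternatives sharing prefix 'z': factor to D → z D' with D' → ε | y.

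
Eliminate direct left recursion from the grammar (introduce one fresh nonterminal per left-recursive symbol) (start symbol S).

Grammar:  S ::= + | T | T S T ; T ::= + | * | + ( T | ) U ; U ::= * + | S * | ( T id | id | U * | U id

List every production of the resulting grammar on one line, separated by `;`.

S ::= + | T | T S T; T ::= + | * | + ( T | ) U; U ::= * + U' | S * U' | ( T id U' | id U'; U' ::= * U' | id U' | ε

U is directly left-recursive.
For U: α = {*, id}, β = {* +, S *, ( T id, id}. Rewrite as U → β U' and U' → α U' | ε.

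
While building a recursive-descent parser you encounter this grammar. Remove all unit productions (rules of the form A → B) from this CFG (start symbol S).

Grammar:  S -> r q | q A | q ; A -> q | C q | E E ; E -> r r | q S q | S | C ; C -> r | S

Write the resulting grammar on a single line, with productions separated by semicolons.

Unit pairs: C ⇒* {S}; E ⇒* {C, S}.
For every A with A ⇒* B via unit rules, add B's non-unit alternatives to A; then delete every rule of the form X → Y.

S -> r q | q A | q; A -> q | C q | E E; E -> r r | q S q | r | r q | q A | q; C -> r | r q | q A | q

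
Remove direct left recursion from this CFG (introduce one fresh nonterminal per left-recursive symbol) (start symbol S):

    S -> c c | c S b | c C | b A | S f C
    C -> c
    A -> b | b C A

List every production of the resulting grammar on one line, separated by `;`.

S -> c c S' | c S b S' | c C S' | b A S'; C -> c; A -> b | b C A; S' -> f C S' | ε

Left recursion appears on S.
For S: α = {f C}, β = {c c, c S b, c C, b A}. Rewrite as S → β S' and S' → α S' | ε.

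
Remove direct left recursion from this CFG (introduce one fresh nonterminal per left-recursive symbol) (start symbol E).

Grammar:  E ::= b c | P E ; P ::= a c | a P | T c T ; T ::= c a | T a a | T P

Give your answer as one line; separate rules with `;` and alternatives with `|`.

Directly left-recursive nonterminal: T.
For T: α = {a a, P}, β = {c a}. Rewrite as T → β T' and T' → α T' | ε.

E ::= b c | P E; P ::= a c | a P | T c T; T ::= c a T'; T' ::= a a T' | P T' | ε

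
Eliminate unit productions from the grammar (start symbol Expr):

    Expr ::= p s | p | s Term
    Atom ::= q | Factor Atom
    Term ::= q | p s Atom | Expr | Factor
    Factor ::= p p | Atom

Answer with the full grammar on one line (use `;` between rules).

Expr ::= p s | p | s Term; Atom ::= q | Factor Atom; Term ::= q | p s Atom | Factor Atom | p p | p s | p | s Term; Factor ::= q | Factor Atom | p p

Unit pairs: Factor ⇒* {Atom}; Term ⇒* {Atom, Expr, Factor}.
For every A with A ⇒* B via unit rules, add B's non-unit alternatives to A; then delete every rule of the form X → Y.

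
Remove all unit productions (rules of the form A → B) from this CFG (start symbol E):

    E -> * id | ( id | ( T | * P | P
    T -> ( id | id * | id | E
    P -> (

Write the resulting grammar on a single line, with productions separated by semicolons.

E -> * id | ( id | ( T | * P | (; T -> * id | ( id | ( T | * P | ( | id * | id; P -> (

Unit pairs: E ⇒* {P}; T ⇒* {E, P}.
Replace each nonterminal's rules with the union of the non-unit rules of every nonterminal it unit-derives.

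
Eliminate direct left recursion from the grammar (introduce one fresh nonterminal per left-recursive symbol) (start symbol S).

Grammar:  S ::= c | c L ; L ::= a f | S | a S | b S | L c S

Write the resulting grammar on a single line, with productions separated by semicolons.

S ::= c | c L; L ::= a f L' | S L' | a S L' | b S L'; L' ::= c S L' | ε

Left recursion appears on L.
For L: α = {c S}, β = {a f, S, a S, b S}. Rewrite as L → β L' and L' → α L' | ε.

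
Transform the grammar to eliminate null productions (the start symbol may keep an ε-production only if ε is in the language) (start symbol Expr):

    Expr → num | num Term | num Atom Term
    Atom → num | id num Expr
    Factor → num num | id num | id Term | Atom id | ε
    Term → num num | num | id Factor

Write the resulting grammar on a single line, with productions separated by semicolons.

Nullable nonterminals: {Factor}.
ε ∉ L(G), so no ε-production is kept.
Add the nullable-subset variants: Term → id Factor gives id Factor | id.

Expr → num | num Term | num Atom Term; Atom → num | id num Expr; Factor → num num | id num | id Term | Atom id; Term → num num | num | id Factor | id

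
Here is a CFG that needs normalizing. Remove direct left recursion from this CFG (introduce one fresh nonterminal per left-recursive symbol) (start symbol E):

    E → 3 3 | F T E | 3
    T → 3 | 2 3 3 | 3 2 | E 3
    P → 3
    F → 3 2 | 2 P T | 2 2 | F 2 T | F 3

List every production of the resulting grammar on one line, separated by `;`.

E → 3 3 | F T E | 3; T → 3 | 2 3 3 | 3 2 | E 3; P → 3; F → 3 2 F' | 2 P T F' | 2 2 F'; F' → 2 T F' | 3 F' | ε

F is directly left-recursive.
For F: α = {2 T, 3}, β = {3 2, 2 P T, 2 2}. Rewrite as F → β F' and F' → α F' | ε.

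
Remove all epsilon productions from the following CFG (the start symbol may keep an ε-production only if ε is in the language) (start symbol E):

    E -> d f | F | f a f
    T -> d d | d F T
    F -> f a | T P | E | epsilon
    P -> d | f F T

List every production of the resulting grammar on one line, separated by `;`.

E -> d f | F | f a f | epsilon; T -> d d | d F T | d T; F -> f a | T P | E; P -> d | f F T | f T

Nullable nonterminals: {E, F}.
ε ∈ L(G) since E is nullable, so keep E → ε.
Add the nullable-subset variants: T → d F T gives d F T | d T. P → f F T gives f F T | f T.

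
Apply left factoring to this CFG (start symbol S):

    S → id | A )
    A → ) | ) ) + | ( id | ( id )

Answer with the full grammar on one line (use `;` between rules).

S → id | A ); A → ( id A' | ) A''; A' → ε | ); A'' → ε | ) +

A has alternatives sharing prefix '( id': factor to A → ( id A' with A' → ε | ).
A has alternatives sharing prefix ')': factor to A → ) A'' with A'' → ε | ) +.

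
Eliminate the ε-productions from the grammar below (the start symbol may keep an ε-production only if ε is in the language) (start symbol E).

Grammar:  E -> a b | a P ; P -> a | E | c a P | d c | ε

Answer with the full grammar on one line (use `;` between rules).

E -> a b | a P | a; P -> a | E | c a P | c a | d c

Nullable nonterminals: {P}.
ε ∉ L(G), so no ε-production is kept.
Expand every rule over subsets of its nullable positions: E → a P gives a P | a. P → c a P gives c a P | c a.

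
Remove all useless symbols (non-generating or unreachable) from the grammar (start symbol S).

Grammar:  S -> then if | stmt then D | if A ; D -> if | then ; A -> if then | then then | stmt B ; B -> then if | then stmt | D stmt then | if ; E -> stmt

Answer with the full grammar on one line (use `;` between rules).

S -> then if | stmt then D | if A; D -> if | then; A -> if then | then then | stmt B; B -> then if | then stmt | D stmt then | if

Generating nonterminals: {A, B, D, E, S}.
Reachable from S after that: {A, B, D, S}.
Removed useless symbols: {E} and every production mentioning them.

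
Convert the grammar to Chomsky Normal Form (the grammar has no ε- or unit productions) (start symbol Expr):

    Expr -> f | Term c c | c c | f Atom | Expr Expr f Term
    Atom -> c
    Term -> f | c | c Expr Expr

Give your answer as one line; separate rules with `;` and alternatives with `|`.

Introduce a nonterminal for each terminal appearing in a rule of length ≥ 2: X1 → c, X2 → f.
Binarize each right-hand side of length ≥ 3 by chaining fresh nonterminals (Y1, Y2, …): affected rules were Expr → Term X1 X1; Expr → Expr Expr X2 Term; Term → X1 Expr Expr.

Expr -> f | Term Y1 | X1 X1 | X2 Atom | Expr Y2; Atom -> c; Term -> f | c | X1 Y4; X1 -> c; X2 -> f; Y1 -> X1 X1; Y2 -> Expr Y3; Y3 -> X2 Term; Y4 -> Expr Expr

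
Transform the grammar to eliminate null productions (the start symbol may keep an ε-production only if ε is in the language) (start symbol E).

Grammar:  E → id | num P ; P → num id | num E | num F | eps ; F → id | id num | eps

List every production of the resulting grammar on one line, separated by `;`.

Nullable set = {F, P}.
ε ∉ L(G), so no ε-production is kept.
For each production, add variants omitting each subset of nullable occurrences: E → num P gives num P | num. P → num F gives num F | num.

E → id | num P | num; P → num id | num E | num F | num; F → id | id num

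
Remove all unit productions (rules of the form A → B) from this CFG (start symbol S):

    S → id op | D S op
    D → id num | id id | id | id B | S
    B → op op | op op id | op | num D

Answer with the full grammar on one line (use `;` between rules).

S → id op | D S op; D → id op | D S op | id num | id id | id | id B; B → op op | op op id | op | num D

Unit pairs: D ⇒* {S}.
Replace each nonterminal's rules with the union of the non-unit rules of every nonterminal it unit-derives.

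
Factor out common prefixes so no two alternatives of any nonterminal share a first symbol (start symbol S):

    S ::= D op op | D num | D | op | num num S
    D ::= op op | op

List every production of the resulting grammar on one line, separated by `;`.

S has alternatives sharing prefix 'D': factor to S → D S' with S' → op op | num | ε.
D has alternatives sharing prefix 'op': factor to D → op D' with D' → op | ε.

S ::= op | num num S | D S'; D ::= op D'; S' ::= op op | num | ε; D' ::= op | ε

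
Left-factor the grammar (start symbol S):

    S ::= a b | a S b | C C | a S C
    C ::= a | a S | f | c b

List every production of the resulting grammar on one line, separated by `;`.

S has alternatives sharing prefix 'a': factor to S → a S' with S' → b | S b | S C.
C has alternatives sharing prefix 'a': factor to C → a C' with C' → ε | S.
S' has alternatives sharing prefix 'S': factor to S' → S S'' with S'' → b | C.

S ::= C C | a S'; C ::= f | c b | a C'; S' ::= b | S S''; C' ::= eps | S; S'' ::= b | C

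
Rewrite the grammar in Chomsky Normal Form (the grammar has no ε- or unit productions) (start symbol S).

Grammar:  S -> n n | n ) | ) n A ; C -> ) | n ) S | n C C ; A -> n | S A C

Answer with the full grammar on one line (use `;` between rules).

Introduce a nonterminal for each terminal appearing in a rule of length ≥ 2: X1 → n, X2 → ).
Binarize each right-hand side of length ≥ 3 by chaining fresh nonterminals (Y1, Y2, …): affected rules were S → X2 X1 A; C → X1 X2 S; C → X1 C C; A → S A C.

S -> X1 X1 | X1 X2 | X2 Y1; C -> ) | X1 Y2 | X1 Y3; A -> n | S Y4; X1 -> n; X2 -> ); Y1 -> X1 A; Y2 -> X2 S; Y3 -> C C; Y4 -> A C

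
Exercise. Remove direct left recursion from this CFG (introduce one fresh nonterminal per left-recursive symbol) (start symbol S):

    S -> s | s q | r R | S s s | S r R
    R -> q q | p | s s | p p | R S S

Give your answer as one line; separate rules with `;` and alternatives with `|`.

S -> s S' | s q S' | r R S'; R -> q q R' | p R' | s s R' | p p R'; S' -> s s S' | r R S' | ε; R' -> S S R' | ε

S, R are directly left-recursive.
For S: α = {s s, r R}, β = {s, s q, r R}. Rewrite as S → β S' and S' → α S' | ε.
For R: α = {S S}, β = {q q, p, s s, p p}. Rewrite as R → β R' and R' → α R' | ε.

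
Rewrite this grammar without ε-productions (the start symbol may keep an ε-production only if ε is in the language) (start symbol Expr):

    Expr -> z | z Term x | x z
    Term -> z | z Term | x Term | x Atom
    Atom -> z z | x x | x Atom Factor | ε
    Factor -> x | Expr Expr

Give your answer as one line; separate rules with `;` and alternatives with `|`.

Expr -> z | z Term x | x z; Term -> z | z Term | x Term | x Atom | x; Atom -> z z | x x | x Atom Factor | x Factor; Factor -> x | Expr Expr

Nullable set = {Atom}.
ε ∉ L(G), so no ε-production is kept.
Add the nullable-subset variants: Term → x Atom gives x Atom | x. Atom → x Atom Factor gives x Atom Factor | x Factor.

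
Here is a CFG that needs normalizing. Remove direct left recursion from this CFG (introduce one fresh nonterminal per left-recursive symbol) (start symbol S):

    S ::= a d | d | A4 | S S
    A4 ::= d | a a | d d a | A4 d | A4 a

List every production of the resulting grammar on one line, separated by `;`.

S ::= a d S' | d S' | A4 S'; A4 ::= d A4' | a a A4' | d d a A4'; S' ::= S S' | ε; A4' ::= d A4' | a A4' | ε

Left recursion appears on S, A4.
For S: α = {S}, β = {a d, d, A4}. Rewrite as S → β S' and S' → α S' | ε.
For A4: α = {d, a}, β = {d, a a, d d a}. Rewrite as A4 → β A4' and A4' → α A4' | ε.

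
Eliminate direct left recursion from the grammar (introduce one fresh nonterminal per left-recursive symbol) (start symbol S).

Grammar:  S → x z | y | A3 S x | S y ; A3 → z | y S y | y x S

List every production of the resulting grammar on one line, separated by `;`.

Directly left-recursive nonterminal: S.
For S: α = {y}, β = {x z, y, A3 S x}. Rewrite as S → β S' and S' → α S' | ε.

S → x z S' | y S' | A3 S x S'; A3 → z | y S y | y x S; S' → y S' | ε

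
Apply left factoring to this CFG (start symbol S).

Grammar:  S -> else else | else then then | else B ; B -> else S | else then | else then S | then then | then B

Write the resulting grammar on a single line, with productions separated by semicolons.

S has alternatives sharing prefix 'else': factor to S → else S' with S' → else | then then | B.
B has alternatives sharing prefix 'else': factor to B → else B' with B' → S | then | then S.
B has alternatives sharing prefix 'then': factor to B → then B'' with B'' → then | B.
B' has alternatives sharing prefix 'then': factor to B' → then B''' with B''' → ε | S.

S -> else S'; B -> else B' | then B''; S' -> else | then then | B; B' -> S | then B'''; B'' -> then | B; B''' -> epsilon | S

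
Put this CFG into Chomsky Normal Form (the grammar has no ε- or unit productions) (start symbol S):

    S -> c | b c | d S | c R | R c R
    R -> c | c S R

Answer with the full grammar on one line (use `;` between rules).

S -> c | X1 X2 | X3 S | X2 R | R Y1; R -> c | X2 Y2; X1 -> b; X2 -> c; X3 -> d; Y1 -> X2 R; Y2 -> S R

Introduce a nonterminal for each terminal appearing in a rule of length ≥ 2: X1 → b, X2 → c, X3 → d.
Binarize each right-hand side of length ≥ 3 by chaining fresh nonterminals (Y1, Y2, …): affected rules were S → R X2 R; R → X2 S R.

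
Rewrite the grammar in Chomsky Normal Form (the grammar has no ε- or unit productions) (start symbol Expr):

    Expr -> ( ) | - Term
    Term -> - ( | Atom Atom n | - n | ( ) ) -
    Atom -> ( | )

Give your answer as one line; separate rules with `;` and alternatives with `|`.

Expr -> X1 X2 | X3 Term; Term -> X3 X1 | Atom Y1 | X3 X4 | X1 Y2; Atom -> ( | ); X1 -> (; X2 -> ); X3 -> -; X4 -> n; Y1 -> Atom X4; Y2 -> X2 Y3; Y3 -> X2 X3

Introduce a nonterminal for each terminal appearing in a rule of length ≥ 2: X1 → (, X2 → ), X3 → -, X4 → n.
Binarize each right-hand side of length ≥ 3 by chaining fresh nonterminals (Y1, Y2, …): affected rules were Term → Atom Atom X4; Term → X1 X2 X2 X3.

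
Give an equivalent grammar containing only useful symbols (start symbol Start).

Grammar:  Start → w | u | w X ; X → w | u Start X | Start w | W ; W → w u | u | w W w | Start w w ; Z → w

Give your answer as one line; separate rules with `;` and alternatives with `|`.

Generating nonterminals: {Start, W, X, Z}.
Reachable from Start after that: {Start, W, X}.
Removed useless symbols: {Z} and every production mentioning them.

Start → w | u | w X; X → w | u Start X | Start w | W; W → w u | u | w W w | Start w w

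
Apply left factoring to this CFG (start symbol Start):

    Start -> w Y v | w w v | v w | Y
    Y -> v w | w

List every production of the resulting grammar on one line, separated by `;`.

Start has alternatives sharing prefix 'w': factor to Start → w Start1 with Start1 → Y v | w v.

Start -> v w | Y | w Start1; Y -> v w | w; Start1 -> Y v | w v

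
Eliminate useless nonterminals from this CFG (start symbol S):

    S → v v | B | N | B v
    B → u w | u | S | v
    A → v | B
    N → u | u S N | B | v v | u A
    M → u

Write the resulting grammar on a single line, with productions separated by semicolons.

S → v v | B | N | B v; B → u w | u | S | v; A → v | B; N → u | u S N | B | v v | u A

Generating nonterminals: {A, B, M, N, S}.
Reachable from S after that: {A, B, N, S}.
Removed useless symbols: {M} and every production mentioning them.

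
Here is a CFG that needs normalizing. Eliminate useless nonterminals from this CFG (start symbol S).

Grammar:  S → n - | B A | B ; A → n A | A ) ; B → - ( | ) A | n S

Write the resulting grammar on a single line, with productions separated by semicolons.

S → n - | B; B → - ( | n S

Generating nonterminals: {B, S}.
Reachable from S after that: {B, S}.
Removed useless symbols: {A} and every production mentioning them.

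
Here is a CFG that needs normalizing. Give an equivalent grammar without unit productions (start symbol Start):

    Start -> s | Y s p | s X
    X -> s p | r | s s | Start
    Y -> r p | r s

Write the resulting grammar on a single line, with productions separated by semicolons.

Unit pairs: X ⇒* {Start}.
Replace each nonterminal's rules with the union of the non-unit rules of every nonterminal it unit-derives.

Start -> s | Y s p | s X; X -> s | Y s p | s X | s p | r | s s; Y -> r p | r s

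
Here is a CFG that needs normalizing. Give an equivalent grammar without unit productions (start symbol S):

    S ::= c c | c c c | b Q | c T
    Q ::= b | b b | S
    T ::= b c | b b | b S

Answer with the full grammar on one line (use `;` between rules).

S ::= c c | c c c | b Q | c T; Q ::= c c | c c c | b Q | c T | b | b b; T ::= b c | b b | b S

Unit pairs: Q ⇒* {S}.
For each unit pair (A, B), copy every non-unit production of B to A, then drop all unit productions.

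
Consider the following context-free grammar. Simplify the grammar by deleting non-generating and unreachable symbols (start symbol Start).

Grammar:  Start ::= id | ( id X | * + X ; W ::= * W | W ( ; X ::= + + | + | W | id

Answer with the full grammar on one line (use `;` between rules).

Start ::= id | ( id X | * + X; X ::= + + | + | id

Generating nonterminals: {Start, X}.
Reachable from Start after that: {Start, X}.
Removed useless symbols: {W} and every production mentioning them.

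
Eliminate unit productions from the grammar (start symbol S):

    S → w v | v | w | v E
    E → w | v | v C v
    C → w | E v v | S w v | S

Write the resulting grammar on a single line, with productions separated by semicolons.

S → w v | v | w | v E; E → w | v | v C v; C → w | E v v | S w v | w v | v | v E

Unit pairs: C ⇒* {S}.
For each unit pair (A, B), copy every non-unit production of B to A, then drop all unit productions.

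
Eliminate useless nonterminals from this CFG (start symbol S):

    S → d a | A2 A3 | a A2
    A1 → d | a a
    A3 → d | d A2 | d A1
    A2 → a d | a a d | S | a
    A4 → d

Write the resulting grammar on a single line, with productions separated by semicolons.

Generating nonterminals: {A1, A2, A3, A4, S}.
Reachable from S after that: {A1, A2, A3, S}.
Removed useless symbols: {A4} and every production mentioning them.

S → d a | A2 A3 | a A2; A1 → d | a a; A3 → d | d A2 | d A1; A2 → a d | a a d | S | a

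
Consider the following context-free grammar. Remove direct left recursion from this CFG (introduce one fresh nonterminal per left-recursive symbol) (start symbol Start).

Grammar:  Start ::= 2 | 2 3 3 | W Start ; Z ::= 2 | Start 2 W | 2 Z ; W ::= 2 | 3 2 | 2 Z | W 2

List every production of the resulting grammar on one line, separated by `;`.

Left recursion appears on W.
For W: α = {2}, β = {2, 3 2, 2 Z}. Rewrite as W → β W1 and W1 → α W1 | ε.

Start ::= 2 | 2 3 3 | W Start; Z ::= 2 | Start 2 W | 2 Z; W ::= 2 W1 | 3 2 W1 | 2 Z W1; W1 ::= 2 W1 | ε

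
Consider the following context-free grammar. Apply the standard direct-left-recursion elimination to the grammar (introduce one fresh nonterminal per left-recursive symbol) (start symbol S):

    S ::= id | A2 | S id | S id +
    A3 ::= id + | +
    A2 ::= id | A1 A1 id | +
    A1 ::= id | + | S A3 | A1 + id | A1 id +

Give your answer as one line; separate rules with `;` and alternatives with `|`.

S ::= id S' | A2 S'; A3 ::= id + | +; A2 ::= id | A1 A1 id | +; A1 ::= id A1' | + A1' | S A3 A1'; S' ::= id S' | id + S' | ε; A1' ::= + id A1' | id + A1' | ε

Directly left-recursive nonterminals: S, A1.
For S: α = {id, id +}, β = {id, A2}. Rewrite as S → β S' and S' → α S' | ε.
For A1: α = {+ id, id +}, β = {id, +, S A3}. Rewrite as A1 → β A1' and A1' → α A1' | ε.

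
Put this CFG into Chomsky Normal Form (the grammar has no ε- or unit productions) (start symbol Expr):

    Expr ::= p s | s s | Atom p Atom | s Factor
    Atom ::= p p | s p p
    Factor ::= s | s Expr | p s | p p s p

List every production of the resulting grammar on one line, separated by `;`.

Expr ::= X1 X2 | X2 X2 | Atom Y1 | X2 Factor; Atom ::= X1 X1 | X2 Y2; Factor ::= s | X2 Expr | X1 X2 | X1 Y3; X1 ::= p; X2 ::= s; Y1 ::= X1 Atom; Y2 ::= X1 X1; Y3 ::= X1 Y4; Y4 ::= X2 X1

Introduce a nonterminal for each terminal appearing in a rule of length ≥ 2: X1 → p, X2 → s.
Binarize each right-hand side of length ≥ 3 by chaining fresh nonterminals (Y1, Y2, …): affected rules were Expr → Atom X1 Atom; Atom → X2 X1 X1; Factor → X1 X1 X2 X1.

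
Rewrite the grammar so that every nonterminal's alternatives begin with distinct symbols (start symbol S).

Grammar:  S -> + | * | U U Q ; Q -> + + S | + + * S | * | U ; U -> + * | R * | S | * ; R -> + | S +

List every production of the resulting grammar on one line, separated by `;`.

S -> + | * | U U Q; Q -> * | U | + + Q'; U -> + * | R * | S | *; R -> + | S +; Q' -> S | * S

Q has alternatives sharing prefix '+ +': factor to Q → + + Q' with Q' → S | * S.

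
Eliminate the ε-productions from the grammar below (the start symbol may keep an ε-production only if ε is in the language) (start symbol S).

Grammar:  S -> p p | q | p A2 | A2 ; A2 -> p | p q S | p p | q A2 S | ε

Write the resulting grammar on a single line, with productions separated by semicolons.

Nullable set = {A2, S}.
ε ∈ L(G) since S is nullable, so keep S → ε.
Add the nullable-subset variants: S → p A2 gives p A2 | p. A2 → p q S gives p q S | p q. A2 → q A2 S gives q A2 S | q A2 | q S | q.

S -> p p | q | p A2 | p | A2 | ε; A2 -> p | p q S | p q | p p | q A2 S | q A2 | q S | q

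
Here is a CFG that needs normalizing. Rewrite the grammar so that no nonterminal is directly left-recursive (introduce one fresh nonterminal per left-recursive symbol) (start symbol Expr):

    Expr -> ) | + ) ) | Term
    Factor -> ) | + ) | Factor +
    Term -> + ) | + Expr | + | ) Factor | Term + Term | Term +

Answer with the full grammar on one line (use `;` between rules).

Factor, Term are directly left-recursive.
For Factor: α = {+}, β = {), + )}. Rewrite as Factor → β Factor1 and Factor1 → α Factor1 | ε.
For Term: α = {+ Term, +}, β = {+ ), + Expr, +, ) Factor}. Rewrite as Term → β Term1 and Term1 → α Term1 | ε.

Expr -> ) | + ) ) | Term; Factor -> ) Factor1 | + ) Factor1; Term -> + ) Term1 | + Expr Term1 | + Term1 | ) Factor Term1; Factor1 -> + Factor1 | ε; Term1 -> + Term Term1 | + Term1 | ε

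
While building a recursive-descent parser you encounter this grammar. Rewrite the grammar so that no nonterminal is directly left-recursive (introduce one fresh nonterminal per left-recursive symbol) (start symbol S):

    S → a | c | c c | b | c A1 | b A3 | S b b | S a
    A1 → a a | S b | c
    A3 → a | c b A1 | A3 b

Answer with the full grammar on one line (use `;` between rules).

S, A3 are directly left-recursive.
For S: α = {b b, a}, β = {a, c, c c, b, c A1, b A3}. Rewrite as S → β S' and S' → α S' | ε.
For A3: α = {b}, β = {a, c b A1}. Rewrite as A3 → β A3' and A3' → α A3' | ε.

S → a S' | c S' | c c S' | b S' | c A1 S' | b A3 S'; A1 → a a | S b | c; A3 → a A3' | c b A1 A3'; S' → b b S' | a S' | ε; A3' → b A3' | ε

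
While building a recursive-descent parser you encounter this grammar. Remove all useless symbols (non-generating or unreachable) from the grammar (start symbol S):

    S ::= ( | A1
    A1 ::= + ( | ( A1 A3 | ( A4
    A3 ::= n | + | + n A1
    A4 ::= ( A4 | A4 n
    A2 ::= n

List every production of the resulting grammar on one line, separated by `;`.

S ::= ( | A1; A1 ::= + ( | ( A1 A3; A3 ::= n | + | + n A1

Generating nonterminals: {A1, A2, A3, S}.
Reachable from S after that: {A1, A3, S}.
Removed useless symbols: {A2, A4} and every production mentioning them.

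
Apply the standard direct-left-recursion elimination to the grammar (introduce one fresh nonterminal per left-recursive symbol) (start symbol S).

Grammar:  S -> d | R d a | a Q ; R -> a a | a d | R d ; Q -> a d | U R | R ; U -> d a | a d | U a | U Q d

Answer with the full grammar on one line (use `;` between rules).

Directly left-recursive nonterminals: R, U.
For R: α = {d}, β = {a a, a d}. Rewrite as R → β R' and R' → α R' | ε.
For U: α = {a, Q d}, β = {d a, a d}. Rewrite as U → β U' and U' → α U' | ε.

S -> d | R d a | a Q; R -> a a R' | a d R'; Q -> a d | U R | R; U -> d a U' | a d U'; R' -> d R' | ε; U' -> a U' | Q d U' | ε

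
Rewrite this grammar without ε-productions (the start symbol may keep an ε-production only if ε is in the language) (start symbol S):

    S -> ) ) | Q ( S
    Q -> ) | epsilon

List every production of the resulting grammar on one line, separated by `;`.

S -> ) ) | Q ( S | ( S; Q -> )

The nullable symbols are {Q}.
ε ∉ L(G), so no ε-production is kept.
For each production, add variants omitting each subset of nullable occurrences: S → Q ( S gives Q ( S | ( S.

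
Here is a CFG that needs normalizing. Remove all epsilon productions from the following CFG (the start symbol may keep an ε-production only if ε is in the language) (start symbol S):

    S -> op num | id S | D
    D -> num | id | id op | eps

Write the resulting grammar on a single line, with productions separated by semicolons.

The nullable symbols are {D, S}.
ε ∈ L(G) since S is nullable, so keep S → ε.
For each production, add variants omitting each subset of nullable occurrences: S → id S gives id S | id.

S -> op num | id S | id | D | eps; D -> num | id | id op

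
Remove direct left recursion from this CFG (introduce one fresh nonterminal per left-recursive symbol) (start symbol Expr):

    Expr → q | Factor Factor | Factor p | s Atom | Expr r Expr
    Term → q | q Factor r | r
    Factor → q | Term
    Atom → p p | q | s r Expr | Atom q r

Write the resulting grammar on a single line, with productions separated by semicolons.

Expr → q Expr1 | Factor Factor Expr1 | Factor p Expr1 | s Atom Expr1; Term → q | q Factor r | r; Factor → q | Term; Atom → p p Atom1 | q Atom1 | s r Expr Atom1; Expr1 → r Expr Expr1 | ε; Atom1 → q r Atom1 | ε

Directly left-recursive nonterminals: Expr, Atom.
For Expr: α = {r Expr}, β = {q, Factor Factor, Factor p, s Atom}. Rewrite as Expr → β Expr1 and Expr1 → α Expr1 | ε.
For Atom: α = {q r}, β = {p p, q, s r Expr}. Rewrite as Atom → β Atom1 and Atom1 → α Atom1 | ε.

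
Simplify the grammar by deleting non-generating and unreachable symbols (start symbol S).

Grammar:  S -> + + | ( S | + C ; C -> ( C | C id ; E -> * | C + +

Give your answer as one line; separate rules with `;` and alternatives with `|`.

Generating nonterminals: {E, S}.
Reachable from S after that: {S}.
Removed useless symbols: {C, E} and every production mentioning them.

S -> + + | ( S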